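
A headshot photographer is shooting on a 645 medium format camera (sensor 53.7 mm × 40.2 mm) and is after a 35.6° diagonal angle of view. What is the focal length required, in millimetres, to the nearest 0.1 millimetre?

104.5 mm

Sensor diagonal = √(53.7² + 40.2²) = √4499.7300 ≈ 67.0800 mm.
From α = 2·arctan(d/2f) we get f = d / (2·tan(α/2)).
With d = 67.0800 mm and α/2 = 17.8°, tan(α/2) ≈ 0.32106, so f ≈ 67.0800 / 0.64213 ≈ 104.4649 mm.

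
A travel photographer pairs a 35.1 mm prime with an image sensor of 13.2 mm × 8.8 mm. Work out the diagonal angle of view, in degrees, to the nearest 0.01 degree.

Sensor diagonal = √(13.2² + 8.8²) = √251.6800 ≈ 15.8644 mm.
Angle of view α = 2·arctan(d/2f) with d = 15.8644 mm and f = 35.1 mm.
d/2f = 0.22599; arctan(0.22599) ≈ 12.7343°, so α ≈ 25.4686°.

25.47°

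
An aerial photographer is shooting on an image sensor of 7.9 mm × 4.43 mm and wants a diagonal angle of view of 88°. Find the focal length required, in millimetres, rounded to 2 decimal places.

4.69 mm

Sensor diagonal = √(7.9² + 4.43²) = √82.0349 ≈ 9.0573 mm.
From α = 2·arctan(d/2f) we get f = d / (2·tan(α/2)).
With d = 9.0573 mm and α/2 = 44°, tan(α/2) ≈ 0.96569, so f ≈ 9.0573 / 1.93138 ≈ 4.6896 mm.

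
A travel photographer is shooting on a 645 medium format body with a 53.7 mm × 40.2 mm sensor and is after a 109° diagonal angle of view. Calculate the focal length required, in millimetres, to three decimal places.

23.924 mm

Sensor diagonal = √(53.7² + 40.2²) = √4499.7300 ≈ 67.0800 mm.
From α = 2·arctan(d/2f) we get f = d / (2·tan(α/2)).
With d = 67.0800 mm and α/2 = 54.5°, tan(α/2) ≈ 1.40195, so f ≈ 67.0800 / 2.80390 ≈ 23.9239 mm.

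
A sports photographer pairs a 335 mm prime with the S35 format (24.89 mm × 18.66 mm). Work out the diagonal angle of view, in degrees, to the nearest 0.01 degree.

5.32°

Sensor diagonal = √(24.89² + 18.66²) = √967.7077 ≈ 31.1080 mm.
Angle of view α = 2·arctan(d/2f) with d = 31.1080 mm and f = 335 mm.
d/2f = 0.04643; arctan(0.04643) ≈ 2.6583°, so α ≈ 5.3167°.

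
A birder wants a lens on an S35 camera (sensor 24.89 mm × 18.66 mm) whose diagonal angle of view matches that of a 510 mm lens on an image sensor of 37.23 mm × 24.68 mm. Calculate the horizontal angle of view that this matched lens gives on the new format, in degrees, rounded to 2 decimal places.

4.01°

Sensor diagonal = √(37.23² + 24.68²) = √1995.1753 ≈ 44.6674 mm.
Sensor diagonal = √(24.89² + 18.66²) = √967.7077 ≈ 31.1080 mm.
Equal diagonal AOV ⇒ f₂ = f₁ · 31.1080/44.6674 = 510 × 0.69644 ≈ 355.1827 mm.
Horizontal AOV on the new format = 2·arctan(24.89 / (2 × 355.1827)) = 2·arctan(0.03504) ≈ 4.0135°.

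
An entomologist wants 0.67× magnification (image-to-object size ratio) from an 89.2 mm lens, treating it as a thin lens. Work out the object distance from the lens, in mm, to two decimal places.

222.33 mm

With m = dᵢ/dₒ and 1/f = 1/dₒ + 1/dᵢ, substituting dᵢ = m·dₒ gives 1/f = (1 + 1/m)/dₒ, hence dₒ = f·(1 + 1/m).
dₒ = 89.2 × (1 + 1/0.67) = 89.2 × 2.49254 ≈ 222.334 mm.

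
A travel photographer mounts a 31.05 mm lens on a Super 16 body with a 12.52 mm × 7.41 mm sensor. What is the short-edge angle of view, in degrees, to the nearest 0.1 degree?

Angle of view α = 2·arctan(h/2f) with h = 7.41 mm and f = 31.05 mm.
h/2f = 0.11932; arctan(0.11932) ≈ 6.8046°, so α ≈ 13.6091°.

13.6°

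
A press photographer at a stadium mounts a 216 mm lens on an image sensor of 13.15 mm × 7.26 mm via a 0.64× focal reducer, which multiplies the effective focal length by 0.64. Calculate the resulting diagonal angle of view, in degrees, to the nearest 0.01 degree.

Effective focal length f = 216 × 0.64 = 138.24 mm.
Sensor diagonal = √(13.15² + 7.26²) = √225.6301 ≈ 15.0210 mm.
α = 2·arctan(15.021 / (2 × 138.24)) = 2·arctan(0.05433) ≈ 6.2196°.

6.22°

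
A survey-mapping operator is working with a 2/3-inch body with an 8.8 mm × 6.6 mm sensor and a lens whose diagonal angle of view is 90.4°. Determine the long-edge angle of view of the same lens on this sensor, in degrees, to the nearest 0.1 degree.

77.7°

Sensor diagonal = √(8.8² + 6.6²) = √121.0000 ≈ 11.0000 mm.
From the diagonal AOV: f = 11.0000 / (2·tan(45.2°)) = 11.0000 / 2.01401 ≈ 5.4617 mm.
Long-edge AOV = 2·arctan(8.8 / (2 × 5.4617)) = 2·arctan(0.80560) ≈ 77.7102°.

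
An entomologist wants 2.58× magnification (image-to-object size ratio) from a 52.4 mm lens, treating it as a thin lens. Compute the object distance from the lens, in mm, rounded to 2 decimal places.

72.71 mm

With m = dᵢ/dₒ and 1/f = 1/dₒ + 1/dᵢ, substituting dᵢ = m·dₒ gives 1/f = (1 + 1/m)/dₒ, hence dₒ = f·(1 + 1/m).
dₒ = 52.4 × (1 + 1/2.58) = 52.4 × 1.38760 ≈ 72.710 mm.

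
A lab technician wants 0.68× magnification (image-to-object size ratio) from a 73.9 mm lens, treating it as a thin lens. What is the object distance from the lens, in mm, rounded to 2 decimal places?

With m = dᵢ/dₒ and 1/f = 1/dₒ + 1/dᵢ, substituting dᵢ = m·dₒ gives 1/f = (1 + 1/m)/dₒ, hence dₒ = f·(1 + 1/m).
dₒ = 73.9 × (1 + 1/0.68) = 73.9 × 2.47059 ≈ 182.576 mm.

182.58 mm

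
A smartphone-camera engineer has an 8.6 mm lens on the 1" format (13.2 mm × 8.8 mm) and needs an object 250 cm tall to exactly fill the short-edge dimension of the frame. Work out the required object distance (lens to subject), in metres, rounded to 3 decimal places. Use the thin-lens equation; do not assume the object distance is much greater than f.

W: 250 cm = 2500 mm.
Magnification m = h/W = dᵢ/dₒ; combined with 1/f = 1/dₒ + 1/dᵢ this gives dₒ = f·(1 + W/h).
dₒ = 8.6 mm × (1 + 2500/8.8) = 8.6 × 285.0909 ≈ 2451.782 mm = 2.45178 m.

2.452 m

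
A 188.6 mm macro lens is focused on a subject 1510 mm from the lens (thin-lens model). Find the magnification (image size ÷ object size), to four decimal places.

0.1427×

Thin lens: 1/f = 1/dₒ + 1/dᵢ → 1/dᵢ = 1/188.6 − 1/1510 = 0.0046400 mm⁻¹, so dᵢ ≈ 215.5184 mm.
Magnification m = dᵢ/dₒ = 215.5184/1510 ≈ 0.14273.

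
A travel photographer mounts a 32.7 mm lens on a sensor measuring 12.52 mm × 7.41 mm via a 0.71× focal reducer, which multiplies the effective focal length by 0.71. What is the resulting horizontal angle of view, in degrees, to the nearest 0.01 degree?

Effective focal length f = 32.7 × 0.71 = 23.217 mm.
α = 2·arctan(12.52 / (2 × 23.217)) = 2·arctan(0.26963) ≈ 30.1796°.

30.18°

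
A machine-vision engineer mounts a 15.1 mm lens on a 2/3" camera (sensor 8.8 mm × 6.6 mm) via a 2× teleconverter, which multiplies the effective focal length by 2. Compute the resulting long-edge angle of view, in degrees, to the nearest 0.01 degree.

16.58°

Effective focal length f = 15.1 × 2 = 30.2 mm.
α = 2·arctan(8.8 / (2 × 30.2)) = 2·arctan(0.14570) ≈ 16.5788°.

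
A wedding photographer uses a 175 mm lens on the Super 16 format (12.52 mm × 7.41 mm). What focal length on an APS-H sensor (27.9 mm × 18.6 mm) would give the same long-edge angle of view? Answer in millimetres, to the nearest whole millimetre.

390 mm

Equal angle of view means equal width/f ratio, so f₂ = f₁ · (width₂/width₁) = 175 × 27.9/12.52.
f₂ = 175 × 2.22843 ≈ 389.976 mm.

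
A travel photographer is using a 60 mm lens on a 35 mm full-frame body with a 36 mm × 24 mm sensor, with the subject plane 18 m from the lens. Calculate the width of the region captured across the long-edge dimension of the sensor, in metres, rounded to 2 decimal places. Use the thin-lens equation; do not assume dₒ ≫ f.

dₒ: 18 m = 18000 mm.
Similar triangles through the lens centre give W/dₒ = w/dᵢ; with 1/f = 1/dₒ + 1/dᵢ this gives W = w·(dₒ − f)/f.
W = 36 mm × (18000 − 60) / 60 = 36 × 299.0000 ≈ 10764.000 mm = 10.764 m.

10.76 m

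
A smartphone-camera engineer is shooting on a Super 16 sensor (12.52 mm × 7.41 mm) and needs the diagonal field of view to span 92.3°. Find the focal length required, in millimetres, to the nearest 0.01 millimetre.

6.99 mm

Sensor diagonal = √(12.52² + 7.41²) = √211.6585 ≈ 14.5485 mm.
From α = 2·arctan(d/2f) we get f = d / (2·tan(α/2)).
With d = 14.5485 mm and α/2 = 46.15°, tan(α/2) ≈ 1.04097, so f ≈ 14.5485 / 2.08194 ≈ 6.9879 mm.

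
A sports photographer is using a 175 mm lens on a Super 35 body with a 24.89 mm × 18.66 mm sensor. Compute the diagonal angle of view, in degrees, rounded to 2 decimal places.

10.16°

Sensor diagonal = √(24.89² + 18.66²) = √967.7077 ≈ 31.1080 mm.
Angle of view α = 2·arctan(d/2f) with d = 31.1080 mm and f = 175 mm.
d/2f = 0.08888; arctan(0.08888) ≈ 5.0791°, so α ≈ 10.1582°.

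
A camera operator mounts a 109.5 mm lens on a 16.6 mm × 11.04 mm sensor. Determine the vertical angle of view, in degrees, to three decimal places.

Angle of view α = 2·arctan(h/2f) with h = 11.04 mm and f = 109.5 mm.
h/2f = 0.05041; arctan(0.05041) ≈ 2.8859°, so α ≈ 5.7718°.

5.772°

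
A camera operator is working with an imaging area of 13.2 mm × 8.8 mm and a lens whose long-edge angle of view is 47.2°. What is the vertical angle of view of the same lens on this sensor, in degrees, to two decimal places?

From the long-edge AOV: f = 13.2 / (2·tan(23.6°)) = 13.2 / 0.87378 ≈ 15.1068 mm.
Vertical AOV = 2·arctan(8.8 / (2 × 15.1068)) = 2·arctan(0.29126) ≈ 32.4774°.

32.48°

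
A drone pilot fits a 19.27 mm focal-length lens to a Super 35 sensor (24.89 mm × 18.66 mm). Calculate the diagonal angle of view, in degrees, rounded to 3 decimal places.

Sensor diagonal = √(24.89² + 18.66²) = √967.7077 ≈ 31.1080 mm.
Angle of view α = 2·arctan(d/2f) with d = 31.1080 mm and f = 19.27 mm.
d/2f = 0.80716; arctan(0.80716) ≈ 38.9091°, so α ≈ 77.8183°.

77.818°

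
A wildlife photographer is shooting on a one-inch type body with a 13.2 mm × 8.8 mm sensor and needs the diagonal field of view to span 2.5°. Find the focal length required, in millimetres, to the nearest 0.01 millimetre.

363.53 mm

Sensor diagonal = √(13.2² + 8.8²) = √251.6800 ≈ 15.8644 mm.
From α = 2·arctan(d/2f) we get f = d / (2·tan(α/2)).
With d = 15.8644 mm and α/2 = 1.25°, tan(α/2) ≈ 0.02182, so f ≈ 15.8644 / 0.04364 ≈ 363.5282 mm.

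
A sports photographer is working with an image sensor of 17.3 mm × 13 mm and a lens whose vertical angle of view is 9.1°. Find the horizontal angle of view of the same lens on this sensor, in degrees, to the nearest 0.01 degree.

From the vertical AOV: f = 13 / (2·tan(4.55°)) = 13 / 0.15916 ≈ 81.6790 mm.
Horizontal AOV = 2·arctan(17.3 / (2 × 81.6790)) = 2·arctan(0.10590) ≈ 12.0905°.

12.09°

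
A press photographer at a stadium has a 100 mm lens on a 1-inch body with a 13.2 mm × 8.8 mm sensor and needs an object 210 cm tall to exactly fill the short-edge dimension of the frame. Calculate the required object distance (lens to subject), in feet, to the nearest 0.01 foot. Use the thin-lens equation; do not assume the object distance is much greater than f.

78.62 ft

W: 210 cm = 2100 mm.
Magnification m = h/W = dᵢ/dₒ; combined with 1/f = 1/dₒ + 1/dᵢ this gives dₒ = f·(1 + W/h).
dₒ = 100 mm × (1 + 2100/8.8) = 100 × 239.6364 ≈ 23963.636 mm = 23963.636/304.8 ft = 78.6209 ft.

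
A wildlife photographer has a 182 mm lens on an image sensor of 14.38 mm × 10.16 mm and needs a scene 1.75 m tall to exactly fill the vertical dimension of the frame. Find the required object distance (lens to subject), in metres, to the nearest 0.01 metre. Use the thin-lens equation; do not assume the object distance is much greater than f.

31.53 m

W: 1.75 m = 1750 mm.
Magnification m = h/W = dᵢ/dₒ; combined with 1/f = 1/dₒ + 1/dᵢ this gives dₒ = f·(1 + W/h).
dₒ = 182 mm × (1 + 1750/10.16) = 182 × 173.2441 ≈ 31530.425 mm = 31.5304 m.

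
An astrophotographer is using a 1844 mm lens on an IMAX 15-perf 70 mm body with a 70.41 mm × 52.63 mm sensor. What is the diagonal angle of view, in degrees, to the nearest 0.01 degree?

2.73°

Sensor diagonal = √(70.41² + 52.63²) = √7727.4850 ≈ 87.9061 mm.
Angle of view α = 2·arctan(d/2f) with d = 87.9061 mm and f = 1844 mm.
d/2f = 0.02384; arctan(0.02384) ≈ 1.3654°, so α ≈ 2.7309°.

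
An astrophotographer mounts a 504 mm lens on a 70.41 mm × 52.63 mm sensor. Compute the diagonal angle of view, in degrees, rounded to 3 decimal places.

9.968°

Sensor diagonal = √(70.41² + 52.63²) = √7727.4850 ≈ 87.9061 mm.
Angle of view α = 2·arctan(d/2f) with d = 87.9061 mm and f = 504 mm.
d/2f = 0.08721; arctan(0.08721) ≈ 4.9841°, so α ≈ 9.9681°.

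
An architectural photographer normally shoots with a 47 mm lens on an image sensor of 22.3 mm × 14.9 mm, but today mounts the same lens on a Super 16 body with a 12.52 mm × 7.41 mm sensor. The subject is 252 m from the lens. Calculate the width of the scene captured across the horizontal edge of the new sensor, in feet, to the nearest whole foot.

The focal length stays 47 mm; the relevant sensor dimension is now w = 12.52 mm. Object distance dₒ = 252 m = 252000 mm.
Thin-lens field width W = w·(dₒ − f)/f = 12.52 × (252000 − 47)/47 ≈ 67115.991 mm = 67115.991/304.8 ft = 220.197 ft.

220 ft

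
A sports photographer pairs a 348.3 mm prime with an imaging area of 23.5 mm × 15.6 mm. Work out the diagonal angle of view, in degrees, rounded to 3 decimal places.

Sensor diagonal = √(23.5² + 15.6²) = √795.6100 ≈ 28.2066 mm.
Angle of view α = 2·arctan(d/2f) with d = 28.2066 mm and f = 348.3 mm.
d/2f = 0.04049; arctan(0.04049) ≈ 2.3187°, so α ≈ 4.6375°.

4.637°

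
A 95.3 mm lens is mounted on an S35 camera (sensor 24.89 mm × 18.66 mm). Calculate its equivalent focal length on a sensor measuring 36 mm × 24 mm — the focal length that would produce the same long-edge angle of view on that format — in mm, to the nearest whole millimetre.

138 mm

Equal angle of view means equal width/f ratio, so f₂ = f₁ · (width₂/width₁) = 95.3 × 36/24.89.
f₂ = 95.3 × 1.44636 ≈ 137.838 mm.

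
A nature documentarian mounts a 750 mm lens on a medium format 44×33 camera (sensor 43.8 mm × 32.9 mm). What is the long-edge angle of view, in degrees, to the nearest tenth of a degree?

3.3°

Angle of view α = 2·arctan(w/2f) with w = 43.8 mm and f = 750 mm.
w/2f = 0.02920; arctan(0.02920) ≈ 1.6726°, so α ≈ 3.3451°.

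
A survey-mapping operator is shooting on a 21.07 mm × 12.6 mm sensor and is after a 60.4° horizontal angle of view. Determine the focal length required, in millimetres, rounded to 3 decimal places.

18.101 mm

From α = 2·arctan(w/2f) we get f = w / (2·tan(α/2)).
With w = 21.07 mm and α/2 = 30.2°, tan(α/2) ≈ 0.58201, so f ≈ 21.07 / 1.16403 ≈ 18.1009 mm.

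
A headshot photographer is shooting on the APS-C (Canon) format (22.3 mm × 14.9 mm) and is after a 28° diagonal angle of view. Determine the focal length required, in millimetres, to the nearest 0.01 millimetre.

53.78 mm

Sensor diagonal = √(22.3² + 14.9²) = √719.3000 ≈ 26.8198 mm.
From α = 2·arctan(d/2f) we get f = d / (2·tan(α/2)).
With d = 26.8198 mm and α/2 = 14°, tan(α/2) ≈ 0.24933, so f ≈ 26.8198 / 0.49866 ≈ 53.7841 mm.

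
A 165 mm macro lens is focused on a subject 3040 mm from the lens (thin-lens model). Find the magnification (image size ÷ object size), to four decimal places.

Thin lens: 1/f = 1/dₒ + 1/dᵢ → 1/dᵢ = 1/165 − 1/3040 = 0.0057317 mm⁻¹, so dᵢ ≈ 174.4696 mm.
Magnification m = dᵢ/dₒ = 174.4696/3040 ≈ 0.05739.

0.0574×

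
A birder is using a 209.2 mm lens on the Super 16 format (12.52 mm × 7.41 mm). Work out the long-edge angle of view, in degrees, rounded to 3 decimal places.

Angle of view α = 2·arctan(w/2f) with w = 12.52 mm and f = 209.2 mm.
w/2f = 0.02992; arctan(0.02992) ≈ 1.7140°, so α ≈ 3.4280°.

3.428°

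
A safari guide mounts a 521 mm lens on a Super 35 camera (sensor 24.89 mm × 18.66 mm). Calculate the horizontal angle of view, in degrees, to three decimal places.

2.737°

Angle of view α = 2·arctan(w/2f) with w = 24.89 mm and f = 521 mm.
w/2f = 0.02389; arctan(0.02389) ≈ 1.3684°, so α ≈ 2.7367°.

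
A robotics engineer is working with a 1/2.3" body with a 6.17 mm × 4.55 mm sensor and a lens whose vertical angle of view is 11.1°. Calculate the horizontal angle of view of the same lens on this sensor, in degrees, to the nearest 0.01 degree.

15.01°

From the vertical AOV: f = 4.55 / (2·tan(5.55°)) = 4.55 / 0.19434 ≈ 23.4126 mm.
Horizontal AOV = 2·arctan(6.17 / (2 × 23.4126)) = 2·arctan(0.13177) ≈ 15.0129°.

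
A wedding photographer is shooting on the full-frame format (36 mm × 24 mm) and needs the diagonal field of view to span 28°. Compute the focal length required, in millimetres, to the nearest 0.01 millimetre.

86.77 mm

Sensor diagonal = √(36² + 24²) = √1872.0000 ≈ 43.2666 mm.
From α = 2·arctan(d/2f) we get f = d / (2·tan(α/2)).
With d = 43.2666 mm and α/2 = 14°, tan(α/2) ≈ 0.24933, so f ≈ 43.2666 / 0.49866 ≈ 86.7665 mm.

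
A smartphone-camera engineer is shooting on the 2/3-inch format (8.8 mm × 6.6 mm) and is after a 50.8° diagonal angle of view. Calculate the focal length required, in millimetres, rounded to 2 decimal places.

Sensor diagonal = √(8.8² + 6.6²) = √121.0000 ≈ 11.0000 mm.
From α = 2·arctan(d/2f) we get f = d / (2·tan(α/2)).
With d = 11.0000 mm and α/2 = 25.4°, tan(α/2) ≈ 0.47483, so f ≈ 11.0000 / 0.94967 ≈ 11.5830 mm.

11.58 mm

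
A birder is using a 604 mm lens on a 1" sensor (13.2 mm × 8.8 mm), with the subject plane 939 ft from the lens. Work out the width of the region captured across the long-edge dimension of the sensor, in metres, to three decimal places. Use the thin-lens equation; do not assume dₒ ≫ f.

6.242 m

dₒ: 939 ft × 304.8 mm/ft = 286207.19 mm.
Similar triangles through the lens centre give W/dₒ = w/dᵢ; with 1/f = 1/dₒ + 1/dᵢ this gives W = w·(dₒ − f)/f.
W = 13.2 mm × (286207 − 604) / 604 = 13.2 × 472.8530 ≈ 6241.659 mm = 6.24166 m.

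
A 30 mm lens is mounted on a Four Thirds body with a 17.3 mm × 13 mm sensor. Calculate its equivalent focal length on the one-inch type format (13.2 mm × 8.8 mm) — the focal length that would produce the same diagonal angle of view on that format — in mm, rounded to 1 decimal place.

22.0 mm

Sensor diagonal = √(17.3² + 13²) = √468.2900 ≈ 21.6400 mm.
Sensor diagonal = √(13.2² + 8.8²) = √251.6800 ≈ 15.8644 mm.
Equal angle of view means equal diagonal/f ratio, so f₂ = f₁ · (diagonal₂/diagonal₁) = 30 × 15.8644/21.6400.
f₂ = 30 × 0.73311 ≈ 21.993 mm.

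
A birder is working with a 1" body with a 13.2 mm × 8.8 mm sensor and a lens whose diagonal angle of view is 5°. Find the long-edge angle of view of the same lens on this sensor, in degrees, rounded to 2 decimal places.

4.16°

Sensor diagonal = √(13.2² + 8.8²) = √251.6800 ≈ 15.8644 mm.
From the diagonal AOV: f = 15.8644 / (2·tan(2.5°)) = 15.8644 / 0.08732 ≈ 181.6775 mm.
Long-edge AOV = 2·arctan(13.2 / (2 × 181.6775)) = 2·arctan(0.03633) ≈ 4.1611°.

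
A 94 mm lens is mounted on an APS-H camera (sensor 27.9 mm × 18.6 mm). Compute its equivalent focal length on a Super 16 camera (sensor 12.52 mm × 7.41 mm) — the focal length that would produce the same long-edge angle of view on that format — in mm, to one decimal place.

42.2 mm

Equal angle of view means equal width/f ratio, so f₂ = f₁ · (width₂/width₁) = 94 × 12.52/27.9.
f₂ = 94 × 0.44875 ≈ 42.182 mm.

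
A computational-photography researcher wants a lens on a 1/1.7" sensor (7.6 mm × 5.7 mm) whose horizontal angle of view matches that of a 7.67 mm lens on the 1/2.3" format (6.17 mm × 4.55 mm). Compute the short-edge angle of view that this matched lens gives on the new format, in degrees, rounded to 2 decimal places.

33.57°

Equal horizontal AOV ⇒ f₂ = f₁ · 7.6/6.17 = 7.67 × 1.23177 ≈ 9.4476 mm.
Short-edge AOV on the new format = 2·arctan(5.7 / (2 × 9.4476)) = 2·arctan(0.30166) ≈ 33.5732°.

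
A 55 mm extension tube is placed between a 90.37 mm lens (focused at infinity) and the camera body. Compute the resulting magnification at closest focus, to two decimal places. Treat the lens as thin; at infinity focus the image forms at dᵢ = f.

The tube moves the image plane from f to f + e, so dᵢ = 90.37 + 55 = 145.37 mm. Focus is achieved when 1/f = 1/dₒ + 1/dᵢ, giving dₒ = 1/(1/f − 1/(f+e)).
Magnification m = dᵢ/dₒ = (f+e)·(1/f − 1/(f+e)) = e/f = 55/90.37 ≈ 0.6086.

0.61×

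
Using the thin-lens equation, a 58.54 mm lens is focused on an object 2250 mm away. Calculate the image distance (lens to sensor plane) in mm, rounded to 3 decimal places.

1/dᵢ = 1/f − 1/dₒ = 1/58.54 − 1/2250 = 0.0166379 mm⁻¹.
dᵢ = 1/0.0166379 ≈ 60.1038 mm.

60.104 mm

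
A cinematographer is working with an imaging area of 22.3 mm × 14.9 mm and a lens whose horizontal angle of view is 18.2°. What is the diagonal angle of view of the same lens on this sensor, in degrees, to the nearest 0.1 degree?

From the horizontal AOV: f = 22.3 / (2·tan(9.1°)) = 22.3 / 0.32035 ≈ 69.6118 mm.
Sensor diagonal = √(22.3² + 14.9²) = √719.3000 ≈ 26.8198 mm.
Diagonal AOV = 2·arctan(26.8198 / (2 × 69.6118)) = 2·arctan(0.19264) ≈ 21.8076°.

21.8°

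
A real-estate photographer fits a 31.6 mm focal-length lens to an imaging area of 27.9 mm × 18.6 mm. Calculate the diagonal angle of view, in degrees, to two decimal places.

55.90°

Sensor diagonal = √(27.9² + 18.6²) = √1124.3700 ≈ 33.5316 mm.
Angle of view α = 2·arctan(d/2f) with d = 33.5316 mm and f = 31.6 mm.
d/2f = 0.53056; arctan(0.53056) ≈ 27.9488°, so α ≈ 55.8976°.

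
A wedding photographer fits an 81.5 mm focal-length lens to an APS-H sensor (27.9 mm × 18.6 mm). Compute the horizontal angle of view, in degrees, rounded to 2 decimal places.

19.43°

Angle of view α = 2·arctan(w/2f) with w = 27.9 mm and f = 81.5 mm.
w/2f = 0.17117; arctan(0.17117) ≈ 9.7129°, so α ≈ 19.4259°.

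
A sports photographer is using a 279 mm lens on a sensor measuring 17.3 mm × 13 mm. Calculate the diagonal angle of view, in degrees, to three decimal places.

4.442°

Sensor diagonal = √(17.3² + 13²) = √468.2900 ≈ 21.6400 mm.
Angle of view α = 2·arctan(d/2f) with d = 21.6400 mm and f = 279 mm.
d/2f = 0.03878; arctan(0.03878) ≈ 2.2209°, so α ≈ 4.4418°.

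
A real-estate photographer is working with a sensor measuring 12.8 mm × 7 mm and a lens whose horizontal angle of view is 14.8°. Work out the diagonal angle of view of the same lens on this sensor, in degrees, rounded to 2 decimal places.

From the horizontal AOV: f = 12.8 / (2·tan(7.4°)) = 12.8 / 0.25975 ≈ 49.2773 mm.
Sensor diagonal = √(12.8² + 7²) = √212.8400 ≈ 14.5890 mm.
Diagonal AOV = 2·arctan(14.5890 / (2 × 49.2773)) = 2·arctan(0.14803) ≈ 16.8407°.

16.84°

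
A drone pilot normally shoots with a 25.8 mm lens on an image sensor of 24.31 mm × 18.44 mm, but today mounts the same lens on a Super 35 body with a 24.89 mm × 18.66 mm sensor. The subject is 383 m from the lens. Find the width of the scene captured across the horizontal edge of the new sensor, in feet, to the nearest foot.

1212 ft

The focal length stays 25.8 mm; the relevant sensor dimension is now w = 24.89 mm. Object distance dₒ = 383 m = 383000 mm.
Thin-lens field width W = w·(dₒ − f)/f = 24.89 × (383000 − 25.8)/25.8 ≈ 369466.195 mm = 369466.195/304.8 ft = 1212.16 ft.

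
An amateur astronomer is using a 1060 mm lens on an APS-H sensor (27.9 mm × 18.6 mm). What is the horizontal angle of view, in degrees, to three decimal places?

Angle of view α = 2·arctan(w/2f) with w = 27.9 mm and f = 1060 mm.
w/2f = 0.01316; arctan(0.01316) ≈ 0.7540°, so α ≈ 1.5080°.

1.508°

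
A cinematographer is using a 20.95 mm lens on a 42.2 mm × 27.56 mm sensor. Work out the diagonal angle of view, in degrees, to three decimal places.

Sensor diagonal = √(42.2² + 27.56²) = √2540.3936 ≈ 50.4023 mm.
Angle of view α = 2·arctan(d/2f) with d = 50.4023 mm and f = 20.95 mm.
d/2f = 1.20292; arctan(1.20292) ≈ 50.2629°, so α ≈ 100.5258°.

100.526°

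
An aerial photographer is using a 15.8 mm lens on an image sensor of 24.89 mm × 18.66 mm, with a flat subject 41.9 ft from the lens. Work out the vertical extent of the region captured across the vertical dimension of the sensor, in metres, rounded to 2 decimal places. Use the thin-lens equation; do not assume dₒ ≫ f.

15.06 m

dₒ: 41.9 ft × 304.8 mm/ft = 12771.12 mm.
Similar triangles through the lens centre give W/dₒ = h/dᵢ; with 1/f = 1/dₒ + 1/dᵢ this gives W = h·(dₒ − f)/f.
W = 18.66 mm × (12771.1 − 15.8) / 15.8 = 18.66 × 807.2987 ≈ 15064.194 mm = 15.0642 m.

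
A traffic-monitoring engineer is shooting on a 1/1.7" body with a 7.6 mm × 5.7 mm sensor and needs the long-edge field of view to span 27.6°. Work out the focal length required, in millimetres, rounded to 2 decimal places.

15.47 mm

From α = 2·arctan(w/2f) we get f = w / (2·tan(α/2)).
With w = 7.6 mm and α/2 = 13.8°, tan(α/2) ≈ 0.24562, so f ≈ 7.6 / 0.49125 ≈ 15.4708 mm.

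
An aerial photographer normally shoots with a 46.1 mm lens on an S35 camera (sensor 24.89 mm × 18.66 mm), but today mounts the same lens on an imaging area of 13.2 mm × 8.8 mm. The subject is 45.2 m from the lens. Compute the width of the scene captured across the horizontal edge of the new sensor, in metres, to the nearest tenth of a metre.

The focal length stays 46.1 mm; the relevant sensor dimension is now w = 13.2 mm. Object distance dₒ = 45.2 m = 45200 mm.
Thin-lens field width W = w·(dₒ − f)/f = 13.2 × (45200 − 46.1)/46.1 ≈ 12929.099 mm = 12.9291 m.

12.9 m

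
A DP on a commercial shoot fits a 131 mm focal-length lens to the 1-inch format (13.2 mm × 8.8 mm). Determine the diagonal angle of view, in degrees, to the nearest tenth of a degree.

Sensor diagonal = √(13.2² + 8.8²) = √251.6800 ≈ 15.8644 mm.
Angle of view α = 2·arctan(d/2f) with d = 15.8644 mm and f = 131 mm.
d/2f = 0.06055; arctan(0.06055) ≈ 3.4651°, so α ≈ 6.9302°.

6.9°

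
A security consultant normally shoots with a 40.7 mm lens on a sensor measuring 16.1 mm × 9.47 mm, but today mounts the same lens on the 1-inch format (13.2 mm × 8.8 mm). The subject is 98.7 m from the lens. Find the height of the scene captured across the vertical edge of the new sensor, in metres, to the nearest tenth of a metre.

The focal length stays 40.7 mm; the relevant sensor dimension is now h = 8.8 mm. Object distance dₒ = 98.7 m = 98700 mm.
Thin-lens field height W = h·(dₒ − f)/f = 8.8 × (98700 − 40.7)/40.7 ≈ 21331.741 mm = 21.3317 m.

21.3 m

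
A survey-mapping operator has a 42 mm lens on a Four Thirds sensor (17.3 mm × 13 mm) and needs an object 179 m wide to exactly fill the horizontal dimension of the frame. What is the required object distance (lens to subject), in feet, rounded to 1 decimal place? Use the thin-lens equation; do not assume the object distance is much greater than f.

W: 179 m = 179000 mm.
Magnification m = w/W = dᵢ/dₒ; combined with 1/f = 1/dₒ + 1/dᵢ this gives dₒ = f·(1 + W/w).
dₒ = 42 mm × (1 + 179000/17.3) = 42 × 10347.8208 ≈ 434608.474 mm = 434608.474/304.8 ft = 1425.88 ft.

1425.9 ft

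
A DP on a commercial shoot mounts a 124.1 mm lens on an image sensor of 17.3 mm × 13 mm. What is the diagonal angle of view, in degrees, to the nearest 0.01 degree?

Sensor diagonal = √(17.3² + 13²) = √468.2900 ≈ 21.6400 mm.
Angle of view α = 2·arctan(d/2f) with d = 21.6400 mm and f = 124.1 mm.
d/2f = 0.08719; arctan(0.08719) ≈ 4.9829°, so α ≈ 9.9658°.

9.97°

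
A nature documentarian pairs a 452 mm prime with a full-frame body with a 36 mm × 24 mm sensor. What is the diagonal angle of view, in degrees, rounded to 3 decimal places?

Sensor diagonal = √(36² + 24²) = √1872.0000 ≈ 43.2666 mm.
Angle of view α = 2·arctan(d/2f) with d = 43.2666 mm and f = 452 mm.
d/2f = 0.04786; arctan(0.04786) ≈ 2.7402°, so α ≈ 5.4803°.

5.480°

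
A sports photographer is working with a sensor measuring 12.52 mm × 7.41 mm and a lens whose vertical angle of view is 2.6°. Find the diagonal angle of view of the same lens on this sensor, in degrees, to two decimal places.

From the vertical AOV: f = 7.41 / (2·tan(1.3°)) = 7.41 / 0.04539 ≈ 163.2649 mm.
Sensor diagonal = √(12.52² + 7.41²) = √211.6585 ≈ 14.5485 mm.
Diagonal AOV = 2·arctan(14.5485 / (2 × 163.2649)) = 2·arctan(0.04455) ≈ 5.1022°.

5.10°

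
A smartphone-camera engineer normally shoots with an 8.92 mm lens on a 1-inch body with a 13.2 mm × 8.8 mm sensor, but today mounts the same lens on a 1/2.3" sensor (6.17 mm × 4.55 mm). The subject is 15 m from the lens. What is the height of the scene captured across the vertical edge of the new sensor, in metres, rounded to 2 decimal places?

7.65 m

The focal length stays 8.92 mm; the relevant sensor dimension is now h = 4.55 mm. Object distance dₒ = 15 m = 15000 mm.
Thin-lens field height W = h·(dₒ − f)/f = 4.55 × (15000 − 8.92)/8.92 ≈ 7646.795 mm = 7.6468 m.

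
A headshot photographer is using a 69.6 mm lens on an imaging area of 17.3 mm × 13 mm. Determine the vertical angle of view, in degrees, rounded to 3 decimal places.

10.671°

Angle of view α = 2·arctan(h/2f) with h = 13 mm and f = 69.6 mm.
h/2f = 0.09339; arctan(0.09339) ≈ 5.3354°, so α ≈ 10.6708°.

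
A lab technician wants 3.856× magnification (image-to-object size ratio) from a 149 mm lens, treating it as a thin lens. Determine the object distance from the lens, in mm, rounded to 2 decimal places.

187.64 mm

With m = dᵢ/dₒ and 1/f = 1/dₒ + 1/dᵢ, substituting dᵢ = m·dₒ gives 1/f = (1 + 1/m)/dₒ, hence dₒ = f·(1 + 1/m).
dₒ = 149 × (1 + 1/3.856) = 149 × 1.25934 ≈ 187.641 mm.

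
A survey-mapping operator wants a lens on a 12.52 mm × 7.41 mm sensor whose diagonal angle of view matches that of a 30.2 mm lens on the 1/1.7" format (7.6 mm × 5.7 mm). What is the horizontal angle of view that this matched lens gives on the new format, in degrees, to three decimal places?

Sensor diagonal = √(7.6² + 5.7²) = √90.2500 ≈ 9.5000 mm.
Sensor diagonal = √(12.52² + 7.41²) = √211.6585 ≈ 14.5485 mm.
Equal diagonal AOV ⇒ f₂ = f₁ · 14.5485/9.5000 = 30.2 × 1.53142 ≈ 46.2489 mm.
Horizontal AOV on the new format = 2·arctan(12.52 / (2 × 46.2489)) = 2·arctan(0.13535) ≈ 15.4168°.

15.417°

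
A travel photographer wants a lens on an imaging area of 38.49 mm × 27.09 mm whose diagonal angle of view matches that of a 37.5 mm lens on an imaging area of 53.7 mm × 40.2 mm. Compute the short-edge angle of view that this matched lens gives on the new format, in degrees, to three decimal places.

Sensor diagonal = √(53.7² + 40.2²) = √4499.7300 ≈ 67.0800 mm.
Sensor diagonal = √(38.49² + 27.09²) = √2215.3482 ≈ 47.0675 mm.
Equal diagonal AOV ⇒ f₂ = f₁ · 47.0675/67.0800 = 37.5 × 0.70166 ≈ 26.3123 mm.
Short-edge AOV on the new format = 2·arctan(27.09 / (2 × 26.3123)) = 2·arctan(0.51478) ≈ 54.4768°.

54.477°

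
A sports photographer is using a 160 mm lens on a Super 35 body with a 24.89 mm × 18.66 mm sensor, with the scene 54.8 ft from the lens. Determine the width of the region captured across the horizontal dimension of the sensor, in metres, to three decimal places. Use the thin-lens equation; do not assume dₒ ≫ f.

dₒ: 54.8 ft × 304.8 mm/ft = 16703.04 mm.
Similar triangles through the lens centre give W/dₒ = w/dᵢ; with 1/f = 1/dₒ + 1/dᵢ this gives W = w·(dₒ − f)/f.
W = 24.89 mm × (16703 − 160) / 160 = 24.89 × 103.3940 ≈ 2573.477 mm = 2.57348 m.

2.573 m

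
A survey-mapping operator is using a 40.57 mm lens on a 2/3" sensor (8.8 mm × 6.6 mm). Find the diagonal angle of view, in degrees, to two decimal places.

15.44°

Sensor diagonal = √(8.8² + 6.6²) = √121.0000 ≈ 11.0000 mm.
Angle of view α = 2·arctan(d/2f) with d = 11.0000 mm and f = 40.57 mm.
d/2f = 0.13557; arctan(0.13557) ≈ 7.7204°, so α ≈ 15.4408°.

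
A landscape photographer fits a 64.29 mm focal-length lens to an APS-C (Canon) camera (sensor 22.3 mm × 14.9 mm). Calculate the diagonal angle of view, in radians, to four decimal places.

0.4113 rad

Sensor diagonal = √(22.3² + 14.9²) = √719.3000 ≈ 26.8198 mm.
Angle of view α = 2·arctan(d/2f) with d = 26.8198 mm and f = 64.29 mm.
d/2f = 0.20858; arctan(0.20858) ≈ 0.2056 rad, so α ≈ 0.4113 rad.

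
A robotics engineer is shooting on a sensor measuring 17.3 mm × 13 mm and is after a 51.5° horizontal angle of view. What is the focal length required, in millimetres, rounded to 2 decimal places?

From α = 2·arctan(w/2f) we get f = w / (2·tan(α/2)).
With w = 17.3 mm and α/2 = 25.75°, tan(α/2) ≈ 0.48234, so f ≈ 17.3 / 0.96469 ≈ 17.9333 mm.

17.93 mm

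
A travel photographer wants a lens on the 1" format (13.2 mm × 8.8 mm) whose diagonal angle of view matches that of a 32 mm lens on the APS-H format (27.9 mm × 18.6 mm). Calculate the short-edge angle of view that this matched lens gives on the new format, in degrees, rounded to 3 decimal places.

Sensor diagonal = √(27.9² + 18.6²) = √1124.3700 ≈ 33.5316 mm.
Sensor diagonal = √(13.2² + 8.8²) = √251.6800 ≈ 15.8644 mm.
Equal diagonal AOV ⇒ f₂ = f₁ · 15.8644/33.5316 = 32 × 0.47312 ≈ 15.1398 mm.
Short-edge AOV on the new format = 2·arctan(8.8 / (2 × 15.1398)) = 2·arctan(0.29063) ≈ 32.4104°.

32.410°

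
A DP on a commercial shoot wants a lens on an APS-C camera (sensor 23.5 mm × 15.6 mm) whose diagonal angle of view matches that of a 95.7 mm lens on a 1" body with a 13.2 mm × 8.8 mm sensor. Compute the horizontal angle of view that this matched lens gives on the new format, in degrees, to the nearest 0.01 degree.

Sensor diagonal = √(13.2² + 8.8²) = √251.6800 ≈ 15.8644 mm.
Sensor diagonal = √(23.5² + 15.6²) = √795.6100 ≈ 28.2066 mm.
Equal diagonal AOV ⇒ f₂ = f₁ · 28.2066/15.8644 = 95.7 × 1.77798 ≈ 170.1523 mm.
Horizontal AOV on the new format = 2·arctan(23.5 / (2 × 170.1523)) = 2·arctan(0.06906) ≈ 7.9007°.

7.90°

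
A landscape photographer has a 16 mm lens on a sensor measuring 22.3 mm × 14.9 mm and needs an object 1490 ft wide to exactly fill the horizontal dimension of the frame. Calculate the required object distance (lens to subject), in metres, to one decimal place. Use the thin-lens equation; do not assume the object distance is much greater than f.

W: 1490 ft × 304.8 mm/ft = 454151.99 mm.
Magnification m = w/W = dᵢ/dₒ; combined with 1/f = 1/dₒ + 1/dᵢ this gives dₒ = f·(1 + W/w).
dₒ = 16 mm × (1 + 454152/22.3) = 16 × 20366.5599 ≈ 325864.958 mm = 325.865 m.

325.9 m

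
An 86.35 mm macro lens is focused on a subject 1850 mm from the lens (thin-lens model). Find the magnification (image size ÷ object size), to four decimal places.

Thin lens: 1/f = 1/dₒ + 1/dᵢ → 1/dᵢ = 1/86.35 − 1/1850 = 0.0110402 mm⁻¹, so dᵢ ≈ 90.5778 mm.
Magnification m = dᵢ/dₒ = 90.5778/1850 ≈ 0.04896.

0.0490×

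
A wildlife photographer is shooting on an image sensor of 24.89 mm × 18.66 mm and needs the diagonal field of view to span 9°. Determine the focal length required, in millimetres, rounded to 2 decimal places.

197.63 mm

Sensor diagonal = √(24.89² + 18.66²) = √967.7077 ≈ 31.1080 mm.
From α = 2·arctan(d/2f) we get f = d / (2·tan(α/2)).
With d = 31.1080 mm and α/2 = 4.5°, tan(α/2) ≈ 0.07870, so f ≈ 31.1080 / 0.15740 ≈ 197.6323 mm.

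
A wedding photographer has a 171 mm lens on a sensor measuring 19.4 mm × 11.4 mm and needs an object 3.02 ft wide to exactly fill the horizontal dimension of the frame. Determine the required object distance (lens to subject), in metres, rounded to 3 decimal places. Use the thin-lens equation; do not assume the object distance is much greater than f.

8.285 m

W: 3.02 ft × 304.8 mm/ft = 920.50 mm.
Magnification m = w/W = dᵢ/dₒ; combined with 1/f = 1/dₒ + 1/dᵢ this gives dₒ = f·(1 + W/w).
dₒ = 171 mm × (1 + 920.496/19.4) = 171 × 48.4482 ≈ 8284.650 mm = 8.28465 m.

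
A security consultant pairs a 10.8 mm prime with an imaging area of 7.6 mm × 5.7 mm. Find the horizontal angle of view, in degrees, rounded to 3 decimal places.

Angle of view α = 2·arctan(w/2f) with w = 7.6 mm and f = 10.8 mm.
w/2f = 0.35185; arctan(0.35185) ≈ 19.3845°, so α ≈ 38.7690°.

38.769°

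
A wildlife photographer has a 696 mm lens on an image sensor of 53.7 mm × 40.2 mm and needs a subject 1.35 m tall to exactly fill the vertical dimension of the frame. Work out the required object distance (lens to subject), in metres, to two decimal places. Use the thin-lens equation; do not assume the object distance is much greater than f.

W: 1.35 m = 1350 mm.
Magnification m = h/W = dᵢ/dₒ; combined with 1/f = 1/dₒ + 1/dᵢ this gives dₒ = f·(1 + W/h).
dₒ = 696 mm × (1 + 1350/40.2) = 696 × 34.5821 ≈ 24069.134 mm = 24.0691 m.

24.07 m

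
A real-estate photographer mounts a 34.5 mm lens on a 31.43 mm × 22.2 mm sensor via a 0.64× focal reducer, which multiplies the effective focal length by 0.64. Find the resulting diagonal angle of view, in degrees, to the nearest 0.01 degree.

82.14°

Effective focal length f = 34.5 × 0.64 = 22.08 mm.
Sensor diagonal = √(31.43² + 22.2²) = √1480.6849 ≈ 38.4797 mm.
α = 2·arctan(38.480 / (2 × 22.08)) = 2·arctan(0.87137) ≈ 82.1358°.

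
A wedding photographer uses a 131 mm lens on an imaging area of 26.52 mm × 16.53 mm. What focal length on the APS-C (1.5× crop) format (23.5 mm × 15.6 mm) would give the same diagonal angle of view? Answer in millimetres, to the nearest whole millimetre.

118 mm

Sensor diagonal = √(26.52² + 16.53²) = √976.5513 ≈ 31.2498 mm.
Sensor diagonal = √(23.5² + 15.6²) = √795.6100 ≈ 28.2066 mm.
Equal angle of view means equal diagonal/f ratio, so f₂ = f₁ · (diagonal₂/diagonal₁) = 131 × 28.2066/31.2498.
f₂ = 131 × 0.90262 ≈ 118.243 mm.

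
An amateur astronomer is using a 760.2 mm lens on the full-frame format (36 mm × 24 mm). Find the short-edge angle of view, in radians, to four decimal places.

Angle of view α = 2·arctan(h/2f) with h = 24 mm and f = 760.2 mm.
h/2f = 0.01579; arctan(0.01579) ≈ 0.0158 rad, so α ≈ 0.0316 rad.

0.0316 rad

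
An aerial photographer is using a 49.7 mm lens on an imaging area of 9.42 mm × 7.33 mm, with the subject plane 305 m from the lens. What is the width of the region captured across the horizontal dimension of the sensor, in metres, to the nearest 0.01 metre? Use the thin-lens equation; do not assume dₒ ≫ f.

dₒ: 305 m = 305000 mm.
Similar triangles through the lens centre give W/dₒ = w/dᵢ; with 1/f = 1/dₒ + 1/dᵢ this gives W = w·(dₒ − f)/f.
W = 9.42 mm × (305000 − 49.7) / 49.7 = 9.42 × 6135.8209 ≈ 57799.433 mm = 57.7994 m.

57.80 m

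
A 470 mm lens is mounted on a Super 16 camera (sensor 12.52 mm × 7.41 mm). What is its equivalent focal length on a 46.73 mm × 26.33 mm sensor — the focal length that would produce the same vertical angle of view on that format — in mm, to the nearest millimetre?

Equal angle of view means equal height/f ratio, so f₂ = f₁ · (height₂/height₁) = 470 × 26.33/7.41.
f₂ = 470 × 3.55331 ≈ 1670.054 mm.

1670 mm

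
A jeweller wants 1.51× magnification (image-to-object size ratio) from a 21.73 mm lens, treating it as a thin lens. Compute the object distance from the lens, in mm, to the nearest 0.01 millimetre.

36.12 mm

With m = dᵢ/dₒ and 1/f = 1/dₒ + 1/dᵢ, substituting dᵢ = m·dₒ gives 1/f = (1 + 1/m)/dₒ, hence dₒ = f·(1 + 1/m).
dₒ = 21.73 × (1 + 1/1.51) = 21.73 × 1.66225 ≈ 36.121 mm.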